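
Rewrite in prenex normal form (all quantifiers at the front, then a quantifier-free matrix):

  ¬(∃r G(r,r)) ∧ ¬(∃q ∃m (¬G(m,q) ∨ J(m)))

Push ¬ through the quantifiers and connectives to reach negation normal form:
  (∀r ¬G(r,r)) ∧ (∀q ∀m (G(m,q) ∧ ¬J(m)))
All bound variables are already distinct, so no renaming is needed.
Extract every quantifier outward, since the variables are now distinct and don't occur free across branches:
  ∀r ∀q ∀m (¬G(r,r) ∧ G(m,q) ∧ ¬J(m))

∀r ∀q ∀m (¬G(r,r) ∧ G(m,q) ∧ ¬J(m))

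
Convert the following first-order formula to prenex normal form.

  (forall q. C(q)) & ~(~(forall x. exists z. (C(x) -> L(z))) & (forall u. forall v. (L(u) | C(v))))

forall q. forall x. exists z. exists u. exists v. (C(q) & (~C(x) | L(z) | ~L(u) & ~C(v)))

First replace A → B with ¬A ∨ B.
  (forall q. C(q)) & ~(~(forall x. exists z. (~C(x) | L(z))) & (forall u. forall v. (L(u) | C(v))))
Move each ¬ inward, flipping quantifiers it crosses:
  (forall q. C(q)) & ((forall x. exists z. (~C(x) | L(z))) | (exists u. exists v. (~L(u) & ~C(v))))
All bound variables are already distinct, so no renaming is needed.
Pull the quantifiers to the front (each side's bound variable is not free in the other side):
  forall q. forall x. exists z. exists u. exists v. (C(q) & (~C(x) | L(z) | ~L(u) & ~C(v)))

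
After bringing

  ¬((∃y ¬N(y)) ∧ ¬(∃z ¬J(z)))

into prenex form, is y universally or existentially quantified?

Drive negations inward (¬∀x A ≡ ∃x ¬A, ¬∃x A ≡ ∀x ¬A, De Morgan for ∧/∨):
  (∀y N(y)) ∨ (∃z ¬J(z))
Finally move all quantifiers to the prefix:
  ∀y ∃z (N(y) ∨ ¬J(z))
The quantifier ∃y sits under an odd number of negations, so it flips to ∀y.

universal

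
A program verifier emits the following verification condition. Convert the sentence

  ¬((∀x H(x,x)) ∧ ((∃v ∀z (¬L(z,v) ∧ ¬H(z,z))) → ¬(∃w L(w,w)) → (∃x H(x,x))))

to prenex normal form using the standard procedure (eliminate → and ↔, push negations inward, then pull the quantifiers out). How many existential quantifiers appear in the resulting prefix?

Rewrite implications/biconditionals: A → B as ¬A ∨ B.
  ¬((∀x H(x,x)) ∧ (¬(∃v ∀z (¬L(z,v) ∧ ¬H(z,z))) ∨ ¬¬(∃w L(w,w)) ∨ (∃x H(x,x))))
Push ¬ through the quantifiers and connectives to reach negation normal form:
  (∃x ¬H(x,x)) ∨ (∃v ∀z (¬L(z,v) ∧ ¬H(z,z))) ∧ (∀w ¬L(w,w)) ∧ (∀x ¬H(x,x))
Standardize variables apart so no two quantifiers bind the same name: x↦z1.
  (∃x ¬H(x,x)) ∨ (∃v ∀z (¬L(z,v) ∧ ¬H(z,z))) ∧ (∀w ¬L(w,w)) ∧ (∀z1 ¬H(z1,z1))
Extract every quantifier outward, since the variables are now distinct and don't occur free across branches:
  ∃x ∃v ∀z ∀w ∀z1 (¬H(x,x) ∨ ¬L(z,v) ∧ ¬H(z,z) ∧ ¬L(w,w) ∧ ¬H(z1,z1))
The prefix is ∃x ∃v ∀z ∀w ∀z1: 3 universal, 2 existential.

2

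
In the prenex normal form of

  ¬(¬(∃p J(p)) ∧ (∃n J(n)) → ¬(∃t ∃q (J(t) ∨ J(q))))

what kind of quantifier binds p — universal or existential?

Rewrite implications/biconditionals: A → B as ¬A ∨ B.
  ¬(¬(¬(∃p J(p)) ∧ (∃n J(n))) ∨ ¬(∃t ∃q (J(t) ∨ J(q))))
Drive negations inward (¬∀x A ≡ ∃x ¬A, ¬∃x A ≡ ∀x ¬A, De Morgan for ∧/∨):
  (∀p ¬J(p)) ∧ (∃n J(n)) ∧ (∃t ∃q (J(t) ∨ J(q)))
All bound variables are already distinct, so no renaming is needed.
Extract every quantifier outward, since the variables are now distinct and don't occur free across branches:
  ∀p ∃n ∃t ∃q (¬J(p) ∧ J(n) ∧ (J(t) ∨ J(q)))
The quantifier ∃p sits under an odd number of negations (counting the antecedent side of each →), so it flips to ∀p.

universal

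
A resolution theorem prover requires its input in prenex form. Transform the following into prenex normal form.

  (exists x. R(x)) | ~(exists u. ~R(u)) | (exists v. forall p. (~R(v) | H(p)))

Drive negations inward (¬∀x A ≡ ∃x ¬A, ¬∃x A ≡ ∀x ¬A, De Morgan for ∧/∨):
  (exists x. R(x)) | (forall u. R(u)) | (exists v. forall p. (~R(v) | H(p)))
Pull the quantifiers to the front (each side's bound variable is not free in the other side):
  exists x. forall u. exists v. forall p. (R(x) | R(u) | ~R(v) | H(p))

exists x. forall u. exists v. forall p. (R(x) | R(u) | ~R(v) | H(p))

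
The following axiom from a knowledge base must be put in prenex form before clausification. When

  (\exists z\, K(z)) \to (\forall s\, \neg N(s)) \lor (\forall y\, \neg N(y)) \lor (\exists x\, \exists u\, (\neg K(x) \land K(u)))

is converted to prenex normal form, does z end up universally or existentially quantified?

Rewrite implications/biconditionals: A → B as ¬A ∨ B.
  \neg (\exists z\, K(z)) \lor (\forall s\, \neg N(s)) \lor (\forall y\, \neg N(y)) \lor (\exists x\, \exists u\, (\neg K(x) \land K(u)))
Push ¬ through the quantifiers and connectives to reach negation normal form:
  (\forall z\, \neg K(z)) \lor (\forall s\, \neg N(s)) \lor (\forall y\, \neg N(y)) \lor (\exists x\, \exists u\, (\neg K(x) \land K(u)))
Finally move all quantifiers to the prefix:
  \forall z\, \forall s\, \forall y\, \exists x\, \exists u\, (\neg K(z) \lor \neg N(s) \lor \neg N(y) \lor \neg K(x) \land K(u))
The quantifier \exists z sits under an odd number of negations (counting the antecedent side of each →), so it flips to \forall z.

universal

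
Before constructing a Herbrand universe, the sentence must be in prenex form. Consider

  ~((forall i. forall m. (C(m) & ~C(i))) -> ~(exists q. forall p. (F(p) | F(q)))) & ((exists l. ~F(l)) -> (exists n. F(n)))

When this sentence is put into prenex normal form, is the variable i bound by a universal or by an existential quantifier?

universal

Rewrite implications/biconditionals: A → B as ¬A ∨ B.
  ~(~(forall i. forall m. (C(m) & ~C(i))) | ~(exists q. forall p. (F(p) | F(q)))) & (~(exists l. ~F(l)) | (exists n. F(n)))
Move each ¬ inward, flipping quantifiers it crosses:
  (forall i. forall m. (C(m) & ~C(i))) & (exists q. forall p. (F(p) | F(q))) & ((forall l. F(l)) | (exists n. F(n)))
Pull the quantifiers to the front (each side's bound variable is not free in the other side):
  forall i. forall m. exists q. forall p. forall l. exists n. (C(m) & ~C(i) & (F(p) | F(q)) & (F(l) | F(n)))
The quantifier forall i sits under an even number of negations (counting the antecedent side of each →), so it remains universal.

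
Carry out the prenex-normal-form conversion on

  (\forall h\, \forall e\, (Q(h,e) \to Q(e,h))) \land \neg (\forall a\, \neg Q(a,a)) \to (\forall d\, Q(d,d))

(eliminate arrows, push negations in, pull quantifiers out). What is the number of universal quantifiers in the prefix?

2

First replace A → B with ¬A ∨ B.
  \neg ((\forall h\, \forall e\, (\neg Q(h,e) \lor Q(e,h))) \land \neg (\forall a\, \neg Q(a,a))) \lor (\forall d\, Q(d,d))
Move each ¬ inward, flipping quantifiers it crosses:
  (\exists h\, \exists e\, (Q(h,e) \land \neg Q(e,h))) \lor (\forall a\, \neg Q(a,a)) \lor (\forall d\, Q(d,d))
All bound variables are already distinct, so no renaming is needed.
Extract every quantifier outward, since the variables are now distinct and don't occur free across branches:
  \exists h\, \exists e\, \forall a\, \forall d\, (Q(h,e) \land \neg Q(e,h) \lor \neg Q(a,a) \lor Q(d,d))
The prefix is \exists h \exists e \forall a \forall d: 2 universal, 2 existential.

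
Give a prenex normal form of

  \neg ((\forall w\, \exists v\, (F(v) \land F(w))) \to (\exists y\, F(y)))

Rewrite implications/biconditionals: A → B as ¬A ∨ B.
  \neg (\neg (\forall w\, \exists v\, (F(v) \land F(w))) \lor (\exists y\, F(y)))
Push ¬ through the quantifiers and connectives to reach negation normal form:
  (\forall w\, \exists v\, (F(v) \land F(w))) \land (\forall y\, \neg F(y))
Pull the quantifiers to the front (each side's bound variable is not free in the other side):
  \forall w\, \exists v\, \forall y\, (F(v) \land F(w) \land \neg F(y))

\forall w\, \exists v\, \forall y\, (F(v) \land F(w) \land \neg F(y))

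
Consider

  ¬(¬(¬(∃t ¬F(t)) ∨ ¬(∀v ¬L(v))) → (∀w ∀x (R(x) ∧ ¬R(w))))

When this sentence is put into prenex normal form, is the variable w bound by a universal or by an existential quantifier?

existential

Rewrite implications/biconditionals: A → B as ¬A ∨ B.
  ¬(¬¬(¬(∃t ¬F(t)) ∨ ¬(∀v ¬L(v))) ∨ (∀w ∀x (R(x) ∧ ¬R(w))))
Move each ¬ inward, flipping quantifiers it crosses:
  (∃t ¬F(t)) ∧ (∀v ¬L(v)) ∧ (∃w ∃x (¬R(x) ∨ R(w)))
Extract every quantifier outward, since the variables are now distinct and don't occur free across branches:
  ∃t ∀v ∃w ∃x (¬F(t) ∧ ¬L(v) ∧ (¬R(x) ∨ R(w)))
The quantifier ∀w sits under an odd number of negations (counting the antecedent side of each →), so it flips to ∃w.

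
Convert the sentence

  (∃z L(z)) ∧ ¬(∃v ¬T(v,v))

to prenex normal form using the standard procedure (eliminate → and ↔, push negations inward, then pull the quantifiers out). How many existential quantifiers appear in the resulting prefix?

Drive negations inward (¬∀x A ≡ ∃x ¬A, ¬∃x A ≡ ∀x ¬A, De Morgan for ∧/∨):
  (∃z L(z)) ∧ (∀v T(v,v))
Extract every quantifier outward, since the variables are now distinct and don't occur free across branches:
  ∃z ∀v (L(z) ∧ T(v,v))
The prefix is ∃z ∀v: 1 universal, 1 existential.

1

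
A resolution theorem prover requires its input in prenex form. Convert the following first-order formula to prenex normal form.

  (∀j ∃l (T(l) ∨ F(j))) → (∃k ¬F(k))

Rewrite implications/biconditionals: A → B as ¬A ∨ B.
  ¬(∀j ∃l (T(l) ∨ F(j))) ∨ (∃k ¬F(k))
Move each ¬ inward, flipping quantifiers it crosses:
  (∃j ∀l (¬T(l) ∧ ¬F(j))) ∨ (∃k ¬F(k))
All bound variables are already distinct, so no renaming is needed.
Pull the quantifiers to the front (each side's bound variable is not free in the other side):
  ∃j ∀l ∃k (¬T(l) ∧ ¬F(j) ∨ ¬F(k))

∃j ∀l ∃k (¬T(l) ∧ ¬F(j) ∨ ¬F(k))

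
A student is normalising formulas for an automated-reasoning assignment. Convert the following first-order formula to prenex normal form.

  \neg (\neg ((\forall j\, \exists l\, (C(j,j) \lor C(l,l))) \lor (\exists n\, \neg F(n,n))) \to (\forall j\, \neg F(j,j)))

First replace A → B with ¬A ∨ B.
  \neg (\neg \neg ((\forall j\, \exists l\, (C(j,j) \lor C(l,l))) \lor (\exists n\, \neg F(n,n))) \lor (\forall j\, \neg F(j,j)))
Push ¬ through the quantifiers and connectives to reach negation normal form:
  (\exists j\, \forall l\, (\neg C(j,j) \land \neg C(l,l))) \land (\forall n\, F(n,n)) \land (\exists j\, F(j,j))
Rename bound variables to avoid capture: j↦w1.
  (\exists j\, \forall l\, (\neg C(j,j) \land \neg C(l,l))) \land (\forall n\, F(n,n)) \land (\exists w1\, F(w1,w1))
Finally move all quantifiers to the prefix:
  \exists j\, \forall l\, \forall n\, \exists w1\, (\neg C(j,j) \land \neg C(l,l) \land F(n,n) \land F(w1,w1))

\exists j\, \forall l\, \forall n\, \exists w1\, (\neg C(j,j) \land \neg C(l,l) \land F(n,n) \land F(w1,w1))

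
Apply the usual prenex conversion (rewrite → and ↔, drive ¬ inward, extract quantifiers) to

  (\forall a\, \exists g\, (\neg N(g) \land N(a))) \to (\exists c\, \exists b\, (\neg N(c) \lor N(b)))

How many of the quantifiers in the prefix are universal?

1

Rewrite implications/biconditionals: A → B as ¬A ∨ B.
  \neg (\forall a\, \exists g\, (\neg N(g) \land N(a))) \lor (\exists c\, \exists b\, (\neg N(c) \lor N(b)))
Push ¬ through the quantifiers and connectives to reach negation normal form:
  (\exists a\, \forall g\, (N(g) \lor \neg N(a))) \lor (\exists c\, \exists b\, (\neg N(c) \lor N(b)))
All bound variables are already distinct, so no renaming is needed.
Extract every quantifier outward, since the variables are now distinct and don't occur free across branches:
  \exists a\, \forall g\, \exists c\, \exists b\, (N(g) \lor \neg N(a) \lor \neg N(c) \lor N(b))
The prefix is \exists a \forall g \exists c \exists b: 1 universal, 3 existential.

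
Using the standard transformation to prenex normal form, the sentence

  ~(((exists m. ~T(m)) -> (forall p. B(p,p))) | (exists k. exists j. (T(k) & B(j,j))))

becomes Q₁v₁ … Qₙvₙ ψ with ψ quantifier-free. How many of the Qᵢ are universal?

Rewrite implications/biconditionals: A → B as ¬A ∨ B.
  ~(~(exists m. ~T(m)) | (forall p. B(p,p)) | (exists k. exists j. (T(k) & B(j,j))))
Move each ¬ inward, flipping quantifiers it crosses:
  (exists m. ~T(m)) & (exists p. ~B(p,p)) & (forall k. forall j. (~T(k) | ~B(j,j)))
All bound variables are already distinct, so no renaming is needed.
Pull the quantifiers to the front (each side's bound variable is not free in the other side):
  exists m. exists p. forall k. forall j. (~T(m) & ~B(p,p) & (~T(k) | ~B(j,j)))
The prefix is exists m exists p forall k forall j: 2 universal, 2 existential.

2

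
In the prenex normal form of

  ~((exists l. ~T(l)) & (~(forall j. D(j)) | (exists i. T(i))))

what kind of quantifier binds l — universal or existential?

Move each ¬ inward, flipping quantifiers it crosses:
  (forall l. T(l)) | (forall j. D(j)) & (forall i. ~T(i))
Finally move all quantifiers to the prefix:
  forall l. forall j. forall i. (T(l) | D(j) & ~T(i))
The quantifier exists l sits under an odd number of negations, so it flips to forall l.

universal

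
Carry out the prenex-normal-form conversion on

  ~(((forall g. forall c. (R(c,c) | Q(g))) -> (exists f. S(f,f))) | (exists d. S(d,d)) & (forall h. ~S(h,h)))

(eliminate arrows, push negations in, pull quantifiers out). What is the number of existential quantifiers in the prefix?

1

First replace A → B with ¬A ∨ B.
  ~(~(forall g. forall c. (R(c,c) | Q(g))) | (exists f. S(f,f)) | (exists d. S(d,d)) & (forall h. ~S(h,h)))
Push ¬ through the quantifiers and connectives to reach negation normal form:
  (forall g. forall c. (R(c,c) | Q(g))) & (forall f. ~S(f,f)) & ((forall d. ~S(d,d)) | (exists h. S(h,h)))
All bound variables are already distinct, so no renaming is needed.
Pull the quantifiers to the front (each side's bound variable is not free in the other side):
  forall g. forall c. forall f. forall d. exists h. ((R(c,c) | Q(g)) & ~S(f,f) & (~S(d,d) | S(h,h)))
The prefix is forall g forall c forall f forall d exists h: 4 universal, 1 existential.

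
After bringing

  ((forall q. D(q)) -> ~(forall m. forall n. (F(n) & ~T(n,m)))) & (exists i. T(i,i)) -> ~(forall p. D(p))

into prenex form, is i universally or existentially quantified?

First replace A → B with ¬A ∨ B.
  ~((~(forall q. D(q)) | ~(forall m. forall n. (F(n) & ~T(n,m)))) & (exists i. T(i,i))) | ~(forall p. D(p))
Move each ¬ inward, flipping quantifiers it crosses:
  (forall q. D(q)) & (forall m. forall n. (F(n) & ~T(n,m))) | (forall i. ~T(i,i)) | (exists p. ~D(p))
All bound variables are already distinct, so no renaming is needed.
Finally move all quantifiers to the prefix:
  forall q. forall m. forall n. forall i. exists p. (D(q) & F(n) & ~T(n,m) | ~T(i,i) | ~D(p))
The quantifier exists i sits under an odd number of negations (counting the antecedent side of each →), so it flips to forall i.

universal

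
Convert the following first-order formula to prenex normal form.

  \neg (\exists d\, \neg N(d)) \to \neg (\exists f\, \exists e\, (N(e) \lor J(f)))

First replace A → B with ¬A ∨ B.
  \neg \neg (\exists d\, \neg N(d)) \lor \neg (\exists f\, \exists e\, (N(e) \lor J(f)))
Move each ¬ inward, flipping quantifiers it crosses:
  (\exists d\, \neg N(d)) \lor (\forall f\, \forall e\, (\neg N(e) \land \neg J(f)))
Extract every quantifier outward, since the variables are now distinct and don't occur free across branches:
  \exists d\, \forall f\, \forall e\, (\neg N(d) \lor \neg N(e) \land \neg J(f))

\exists d\, \forall f\, \forall e\, (\neg N(d) \lor \neg N(e) \land \neg J(f))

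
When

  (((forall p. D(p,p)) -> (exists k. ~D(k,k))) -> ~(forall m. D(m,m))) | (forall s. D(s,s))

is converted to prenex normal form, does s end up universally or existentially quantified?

universal

Rewrite implications/biconditionals: A → B as ¬A ∨ B.
  ~(~(forall p. D(p,p)) | (exists k. ~D(k,k))) | ~(forall m. D(m,m)) | (forall s. D(s,s))
Push ¬ through the quantifiers and connectives to reach negation normal form:
  (forall p. D(p,p)) & (forall k. D(k,k)) | (exists m. ~D(m,m)) | (forall s. D(s,s))
Finally move all quantifiers to the prefix:
  forall p. forall k. exists m. forall s. (D(p,p) & D(k,k) | ~D(m,m) | D(s,s))
The quantifier forall s sits under an even number of negations (counting the antecedent side of each →), so it remains universal.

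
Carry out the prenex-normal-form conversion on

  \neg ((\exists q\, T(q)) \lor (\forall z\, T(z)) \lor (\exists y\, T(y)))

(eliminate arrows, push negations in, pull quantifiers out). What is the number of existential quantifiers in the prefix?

Push ¬ through the quantifiers and connectives to reach negation normal form:
  (\forall q\, \neg T(q)) \land (\exists z\, \neg T(z)) \land (\forall y\, \neg T(y))
Pull the quantifiers to the front (each side's bound variable is not free in the other side):
  \forall q\, \exists z\, \forall y\, (\neg T(q) \land \neg T(z) \land \neg T(y))
The prefix is \forall q \exists z \forall y: 2 universal, 1 existential.

1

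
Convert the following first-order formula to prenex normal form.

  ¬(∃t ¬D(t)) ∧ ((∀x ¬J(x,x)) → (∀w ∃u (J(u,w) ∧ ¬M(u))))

∀t ∃x ∀w ∃u (D(t) ∧ (J(x,x) ∨ J(u,w) ∧ ¬M(u)))

First replace A → B with ¬A ∨ B.
  ¬(∃t ¬D(t)) ∧ (¬(∀x ¬J(x,x)) ∨ (∀w ∃u (J(u,w) ∧ ¬M(u))))
Drive negations inward (¬∀x A ≡ ∃x ¬A, ¬∃x A ≡ ∀x ¬A, De Morgan for ∧/∨):
  (∀t D(t)) ∧ ((∃x J(x,x)) ∨ (∀w ∃u (J(u,w) ∧ ¬M(u))))
All bound variables are already distinct, so no renaming is needed.
Finally move all quantifiers to the prefix:
  ∀t ∃x ∀w ∃u (D(t) ∧ (J(x,x) ∨ J(u,w) ∧ ¬M(u)))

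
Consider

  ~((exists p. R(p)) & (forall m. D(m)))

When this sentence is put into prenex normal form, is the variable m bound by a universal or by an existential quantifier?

Move each ¬ inward, flipping quantifiers it crosses:
  (forall p. ~R(p)) | (exists m. ~D(m))
Extract every quantifier outward, since the variables are now distinct and don't occur free across branches:
  forall p. exists m. (~R(p) | ~D(m))
The quantifier forall m sits under an odd number of negations, so it flips to exists m.

existential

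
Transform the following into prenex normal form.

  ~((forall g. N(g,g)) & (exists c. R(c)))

Move each ¬ inward, flipping quantifiers it crosses:
  (exists g. ~N(g,g)) | (forall c. ~R(c))
Finally move all quantifiers to the prefix:
  exists g. forall c. (~N(g,g) | ~R(c))

exists g. forall c. (~N(g,g) | ~R(c))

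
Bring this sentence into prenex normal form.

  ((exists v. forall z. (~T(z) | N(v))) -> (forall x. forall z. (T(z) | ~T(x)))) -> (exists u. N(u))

First replace A → B with ¬A ∨ B.
  ~(~(exists v. forall z. (~T(z) | N(v))) | (forall x. forall z. (T(z) | ~T(x)))) | (exists u. N(u))
Move each ¬ inward, flipping quantifiers it crosses:
  (exists v. forall z. (~T(z) | N(v))) & (exists x. exists z. (~T(z) & T(x))) | (exists u. N(u))
Standardize variables apart so no two quantifiers bind the same name: z↦c.
  (exists v. forall z. (~T(z) | N(v))) & (exists x. exists c. (~T(c) & T(x))) | (exists u. N(u))
Finally move all quantifiers to the prefix:
  exists v. forall z. exists x. exists c. exists u. ((~T(z) | N(v)) & ~T(c) & T(x) | N(u))

exists v. forall z. exists x. exists c. exists u. ((~T(z) | N(v)) & ~T(c) & T(x) | N(u))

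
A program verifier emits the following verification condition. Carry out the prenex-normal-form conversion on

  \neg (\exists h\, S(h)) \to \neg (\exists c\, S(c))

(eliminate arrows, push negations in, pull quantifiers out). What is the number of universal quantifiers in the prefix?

1

Eliminate → and ↔ using ¬ and ∨.
  \neg \neg (\exists h\, S(h)) \lor \neg (\exists c\, S(c))
Drive negations inward (¬∀x A ≡ ∃x ¬A, ¬∃x A ≡ ∀x ¬A, De Morgan for ∧/∨):
  (\exists h\, S(h)) \lor (\forall c\, \neg S(c))
Finally move all quantifiers to the prefix:
  \exists h\, \forall c\, (S(h) \lor \neg S(c))
The prefix is \exists h \forall c: 1 universal, 1 existential.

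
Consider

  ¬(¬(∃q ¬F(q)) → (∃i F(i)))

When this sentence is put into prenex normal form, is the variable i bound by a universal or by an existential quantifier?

universal

Rewrite implications/biconditionals: A → B as ¬A ∨ B.
  ¬(¬¬(∃q ¬F(q)) ∨ (∃i F(i)))
Drive negations inward (¬∀x A ≡ ∃x ¬A, ¬∃x A ≡ ∀x ¬A, De Morgan for ∧/∨):
  (∀q F(q)) ∧ (∀i ¬F(i))
Finally move all quantifiers to the prefix:
  ∀q ∀i (F(q) ∧ ¬F(i))
The quantifier ∃i sits under an odd number of negations (counting the antecedent side of each →), so it flips to ∀i.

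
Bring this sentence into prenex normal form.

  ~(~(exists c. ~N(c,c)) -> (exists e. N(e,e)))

Eliminate → and ↔ using ¬ and ∨.
  ~(~~(exists c. ~N(c,c)) | (exists e. N(e,e)))
Move each ¬ inward, flipping quantifiers it crosses:
  (forall c. N(c,c)) & (forall e. ~N(e,e))
Finally move all quantifiers to the prefix:
  forall c. forall e. (N(c,c) & ~N(e,e))

forall c. forall e. (N(c,c) & ~N(e,e))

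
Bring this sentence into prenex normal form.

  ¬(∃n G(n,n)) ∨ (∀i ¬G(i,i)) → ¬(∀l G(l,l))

∃n ∃i ∃l (G(n,n) ∧ G(i,i) ∨ ¬G(l,l))

Eliminate → and ↔ using ¬ and ∨.
  ¬(¬(∃n G(n,n)) ∨ (∀i ¬G(i,i))) ∨ ¬(∀l G(l,l))
Drive negations inward (¬∀x A ≡ ∃x ¬A, ¬∃x A ≡ ∀x ¬A, De Morgan for ∧/∨):
  (∃n G(n,n)) ∧ (∃i G(i,i)) ∨ (∃l ¬G(l,l))
All bound variables are already distinct, so no renaming is needed.
Pull the quantifiers to the front (each side's bound variable is not free in the other side):
  ∃n ∃i ∃l (G(n,n) ∧ G(i,i) ∨ ¬G(l,l))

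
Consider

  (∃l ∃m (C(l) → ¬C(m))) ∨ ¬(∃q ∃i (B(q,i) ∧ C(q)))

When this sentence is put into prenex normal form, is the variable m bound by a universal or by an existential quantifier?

Rewrite implications/biconditionals: A → B as ¬A ∨ B.
  (∃l ∃m (¬C(l) ∨ ¬C(m))) ∨ ¬(∃q ∃i (B(q,i) ∧ C(q)))
Push ¬ through the quantifiers and connectives to reach negation normal form:
  (∃l ∃m (¬C(l) ∨ ¬C(m))) ∨ (∀q ∀i (¬B(q,i) ∨ ¬C(q)))
All bound variables are already distinct, so no renaming is needed.
Finally move all quantifiers to the prefix:
  ∃l ∃m ∀q ∀i (¬C(l) ∨ ¬C(m) ∨ ¬B(q,i) ∨ ¬C(q))
The quantifier ∃m sits under an even number of negations (counting the antecedent side of each →), so it remains existential.

existential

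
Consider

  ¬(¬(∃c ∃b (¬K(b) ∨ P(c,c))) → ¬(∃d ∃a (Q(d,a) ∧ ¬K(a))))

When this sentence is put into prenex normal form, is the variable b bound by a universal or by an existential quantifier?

Eliminate → and ↔ using ¬ and ∨.
  ¬(¬¬(∃c ∃b (¬K(b) ∨ P(c,c))) ∨ ¬(∃d ∃a (Q(d,a) ∧ ¬K(a))))
Move each ¬ inward, flipping quantifiers it crosses:
  (∀c ∀b (K(b) ∧ ¬P(c,c))) ∧ (∃d ∃a (Q(d,a) ∧ ¬K(a)))
Extract every quantifier outward, since the variables are now distinct and don't occur free across branches:
  ∀c ∀b ∃d ∃a (K(b) ∧ ¬P(c,c) ∧ Q(d,a) ∧ ¬K(a))
The quantifier ∃b sits under an odd number of negations (counting the antecedent side of each →), so it flips to ∀b.

universal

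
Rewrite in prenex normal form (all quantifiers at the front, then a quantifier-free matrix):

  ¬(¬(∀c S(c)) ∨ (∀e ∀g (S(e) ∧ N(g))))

Drive negations inward (¬∀x A ≡ ∃x ¬A, ¬∃x A ≡ ∀x ¬A, De Morgan for ∧/∨):
  (∀c S(c)) ∧ (∃e ∃g (¬S(e) ∨ ¬N(g)))
All bound variables are already distinct, so no renaming is needed.
Finally move all quantifiers to the prefix:
  ∀c ∃e ∃g (S(c) ∧ (¬S(e) ∨ ¬N(g)))

∀c ∃e ∃g (S(c) ∧ (¬S(e) ∨ ¬N(g)))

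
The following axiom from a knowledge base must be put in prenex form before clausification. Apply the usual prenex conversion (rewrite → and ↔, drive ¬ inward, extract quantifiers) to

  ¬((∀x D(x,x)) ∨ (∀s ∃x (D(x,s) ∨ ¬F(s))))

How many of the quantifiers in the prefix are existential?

Move each ¬ inward, flipping quantifiers it crosses:
  (∃x ¬D(x,x)) ∧ (∃s ∀x (¬D(x,s) ∧ F(s)))
Give each quantifier a distinct variable: x↦u1.
  (∃x ¬D(x,x)) ∧ (∃s ∀u1 (¬D(u1,s) ∧ F(s)))
Extract every quantifier outward, since the variables are now distinct and don't occur free across branches:
  ∃x ∃s ∀u1 (¬D(x,x) ∧ ¬D(u1,s) ∧ F(s))
The prefix is ∃x ∃s ∀u1: 1 universal, 2 existential.

2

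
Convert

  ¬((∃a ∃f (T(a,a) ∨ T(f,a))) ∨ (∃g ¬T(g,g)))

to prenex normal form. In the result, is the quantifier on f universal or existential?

universal

Move each ¬ inward, flipping quantifiers it crosses:
  (∀a ∀f (¬T(a,a) ∧ ¬T(f,a))) ∧ (∀g T(g,g))
All bound variables are already distinct, so no renaming is needed.
Pull the quantifiers to the front (each side's bound variable is not free in the other side):
  ∀a ∀f ∀g (¬T(a,a) ∧ ¬T(f,a) ∧ T(g,g))
The quantifier ∃f sits under an odd number of negations, so it flips to ∀f.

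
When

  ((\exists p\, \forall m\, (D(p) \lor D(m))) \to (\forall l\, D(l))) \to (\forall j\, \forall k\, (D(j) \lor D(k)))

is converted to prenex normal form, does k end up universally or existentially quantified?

universal

Rewrite implications/biconditionals: A → B as ¬A ∨ B.
  \neg (\neg (\exists p\, \forall m\, (D(p) \lor D(m))) \lor (\forall l\, D(l))) \lor (\forall j\, \forall k\, (D(j) \lor D(k)))
Move each ¬ inward, flipping quantifiers it crosses:
  (\exists p\, \forall m\, (D(p) \lor D(m))) \land (\exists l\, \neg D(l)) \lor (\forall j\, \forall k\, (D(j) \lor D(k)))
Extract every quantifier outward, since the variables are now distinct and don't occur free across branches:
  \exists p\, \forall m\, \exists l\, \forall j\, \forall k\, ((D(p) \lor D(m)) \land \neg D(l) \lor D(j) \lor D(k))
The quantifier \forall k sits under an even number of negations (counting the antecedent side of each →), so it remains universal.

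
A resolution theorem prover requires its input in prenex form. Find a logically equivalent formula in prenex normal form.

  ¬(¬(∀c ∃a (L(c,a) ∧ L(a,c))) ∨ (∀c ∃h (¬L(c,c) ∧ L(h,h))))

Drive negations inward (¬∀x A ≡ ∃x ¬A, ¬∃x A ≡ ∀x ¬A, De Morgan for ∧/∨):
  (∀c ∃a (L(c,a) ∧ L(a,c))) ∧ (∃c ∀h (L(c,c) ∨ ¬L(h,h)))
Give each quantifier a distinct variable: c↦q.
  (∀c ∃a (L(c,a) ∧ L(a,c))) ∧ (∃q ∀h (L(q,q) ∨ ¬L(h,h)))
Finally move all quantifiers to the prefix:
  ∀c ∃a ∃q ∀h (L(c,a) ∧ L(a,c) ∧ (L(q,q) ∨ ¬L(h,h)))

∀c ∃a ∃q ∀h (L(c,a) ∧ L(a,c) ∧ (L(q,q) ∨ ¬L(h,h)))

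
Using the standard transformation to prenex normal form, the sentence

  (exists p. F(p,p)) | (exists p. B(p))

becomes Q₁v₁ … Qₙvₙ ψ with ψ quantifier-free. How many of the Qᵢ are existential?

Standardize variables apart so no two quantifiers bind the same name: p↦c.
  (exists p. F(p,p)) | (exists c. B(c))
Extract every quantifier outward, since the variables are now distinct and don't occur free across branches:
  exists p. exists c. (F(p,p) | B(c))
The prefix is exists p exists c: 0 universal, 2 existential.

2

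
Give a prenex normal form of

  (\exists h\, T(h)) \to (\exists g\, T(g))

Rewrite implications/biconditionals: A → B as ¬A ∨ B.
  \neg (\exists h\, T(h)) \lor (\exists g\, T(g))
Push ¬ through the quantifiers and connectives to reach negation normal form:
  (\forall h\, \neg T(h)) \lor (\exists g\, T(g))
Pull the quantifiers to the front (each side's bound variable is not free in the other side):
  \forall h\, \exists g\, (\neg T(h) \lor T(g))

\forall h\, \exists g\, (\neg T(h) \lor T(g))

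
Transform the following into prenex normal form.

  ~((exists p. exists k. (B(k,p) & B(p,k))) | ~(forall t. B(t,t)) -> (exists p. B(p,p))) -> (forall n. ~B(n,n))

Eliminate → and ↔ using ¬ and ∨.
  ~~(~((exists p. exists k. (B(k,p) & B(p,k))) | ~(forall t. B(t,t))) | (exists p. B(p,p))) | (forall n. ~B(n,n))
Drive negations inward (¬∀x A ≡ ∃x ¬A, ¬∃x A ≡ ∀x ¬A, De Morgan for ∧/∨):
  (forall p. forall k. (~B(k,p) | ~B(p,k))) & (forall t. B(t,t)) | (exists p. B(p,p)) | (forall n. ~B(n,n))
Give each quantifier a distinct variable: p↦w.
  (forall p. forall k. (~B(k,p) | ~B(p,k))) & (forall t. B(t,t)) | (exists w. B(w,w)) | (forall n. ~B(n,n))
Pull the quantifiers to the front (each side's bound variable is not free in the other side):
  forall p. forall k. forall t. exists w. forall n. ((~B(k,p) | ~B(p,k)) & B(t,t) | B(w,w) | ~B(n,n))

forall p. forall k. forall t. exists w. forall n. ((~B(k,p) | ~B(p,k)) & B(t,t) | B(w,w) | ~B(n,n))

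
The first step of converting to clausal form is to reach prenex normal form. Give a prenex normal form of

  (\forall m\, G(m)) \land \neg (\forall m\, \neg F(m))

\forall m\, \exists p\, (G(m) \land F(p))

Move each ¬ inward, flipping quantifiers it crosses:
  (\forall m\, G(m)) \land (\exists m\, F(m))
Standardize variables apart so no two quantifiers bind the same name: m↦p.
  (\forall m\, G(m)) \land (\exists p\, F(p))
Extract every quantifier outward, since the variables are now distinct and don't occur free across branches:
  \forall m\, \exists p\, (G(m) \land F(p))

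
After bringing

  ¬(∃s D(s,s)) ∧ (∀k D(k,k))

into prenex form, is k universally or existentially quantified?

universal

Move each ¬ inward, flipping quantifiers it crosses:
  (∀s ¬D(s,s)) ∧ (∀k D(k,k))
All bound variables are already distinct, so no renaming is needed.
Finally move all quantifiers to the prefix:
  ∀s ∀k (¬D(s,s) ∧ D(k,k))
The quantifier ∀k sits under an even number of negations, so it remains universal.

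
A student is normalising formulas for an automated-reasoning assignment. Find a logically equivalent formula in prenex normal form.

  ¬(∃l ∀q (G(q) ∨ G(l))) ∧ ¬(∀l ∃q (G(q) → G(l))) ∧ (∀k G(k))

First replace A → B with ¬A ∨ B.
  ¬(∃l ∀q (G(q) ∨ G(l))) ∧ ¬(∀l ∃q (¬G(q) ∨ G(l))) ∧ (∀k G(k))
Move each ¬ inward, flipping quantifiers it crosses:
  (∀l ∃q (¬G(q) ∧ ¬G(l))) ∧ (∃l ∀q (G(q) ∧ ¬G(l))) ∧ (∀k G(k))
Give each quantifier a distinct variable: l↦w1, q↦x1.
  (∀l ∃q (¬G(q) ∧ ¬G(l))) ∧ (∃w1 ∀x1 (G(x1) ∧ ¬G(w1))) ∧ (∀k G(k))
Finally move all quantifiers to the prefix:
  ∀l ∃q ∃w1 ∀x1 ∀k (¬G(q) ∧ ¬G(l) ∧ G(x1) ∧ ¬G(w1) ∧ G(k))

∀l ∃q ∃w1 ∀x1 ∀k (¬G(q) ∧ ¬G(l) ∧ G(x1) ∧ ¬G(w1) ∧ G(k))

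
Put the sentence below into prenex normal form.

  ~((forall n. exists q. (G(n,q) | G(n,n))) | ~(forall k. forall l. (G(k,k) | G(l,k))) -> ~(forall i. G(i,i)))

forall n. exists q. exists k. exists l. forall i. ((G(n,q) | G(n,n) | ~G(k,k) & ~G(l,k)) & G(i,i))

Rewrite implications/biconditionals: A → B as ¬A ∨ B.
  ~(~((forall n. exists q. (G(n,q) | G(n,n))) | ~(forall k. forall l. (G(k,k) | G(l,k)))) | ~(forall i. G(i,i)))
Drive negations inward (¬∀x A ≡ ∃x ¬A, ¬∃x A ≡ ∀x ¬A, De Morgan for ∧/∨):
  ((forall n. exists q. (G(n,q) | G(n,n))) | (exists k. exists l. (~G(k,k) & ~G(l,k)))) & (forall i. G(i,i))
Pull the quantifiers to the front (each side's bound variable is not free in the other side):
  forall n. exists q. exists k. exists l. forall i. ((G(n,q) | G(n,n) | ~G(k,k) & ~G(l,k)) & G(i,i))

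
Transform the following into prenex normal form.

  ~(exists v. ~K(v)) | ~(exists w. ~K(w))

forall v. forall w. (K(v) | K(w))

Drive negations inward (¬∀x A ≡ ∃x ¬A, ¬∃x A ≡ ∀x ¬A, De Morgan for ∧/∨):
  (forall v. K(v)) | (forall w. K(w))
Pull the quantifiers to the front (each side's bound variable is not free in the other side):
  forall v. forall w. (K(v) | K(w))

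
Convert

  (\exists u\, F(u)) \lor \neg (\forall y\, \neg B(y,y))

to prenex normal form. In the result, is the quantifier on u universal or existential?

Drive negations inward (¬∀x A ≡ ∃x ¬A, ¬∃x A ≡ ∀x ¬A, De Morgan for ∧/∨):
  (\exists u\, F(u)) \lor (\exists y\, B(y,y))
Extract every quantifier outward, since the variables are now distinct and don't occur free across branches:
  \exists u\, \exists y\, (F(u) \lor B(y,y))
The quantifier \exists u sits under an even number of negations, so it remains existential.

existential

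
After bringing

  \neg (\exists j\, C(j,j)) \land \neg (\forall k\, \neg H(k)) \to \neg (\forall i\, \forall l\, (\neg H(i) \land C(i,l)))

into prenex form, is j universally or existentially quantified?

First replace A → B with ¬A ∨ B.
  \neg (\neg (\exists j\, C(j,j)) \land \neg (\forall k\, \neg H(k))) \lor \neg (\forall i\, \forall l\, (\neg H(i) \land C(i,l)))
Drive negations inward (¬∀x A ≡ ∃x ¬A, ¬∃x A ≡ ∀x ¬A, De Morgan for ∧/∨):
  (\exists j\, C(j,j)) \lor (\forall k\, \neg H(k)) \lor (\exists i\, \exists l\, (H(i) \lor \neg C(i,l)))
Extract every quantifier outward, since the variables are now distinct and don't occur free across branches:
  \exists j\, \forall k\, \exists i\, \exists l\, (C(j,j) \lor \neg H(k) \lor H(i) \lor \neg C(i,l))
The quantifier \exists j sits under an even number of negations (counting the antecedent side of each →), so it remains existential.

existential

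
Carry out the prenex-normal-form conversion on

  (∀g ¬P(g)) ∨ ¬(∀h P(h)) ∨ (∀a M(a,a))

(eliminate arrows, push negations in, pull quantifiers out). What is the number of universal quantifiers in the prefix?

2

Push ¬ through the quantifiers and connectives to reach negation normal form:
  (∀g ¬P(g)) ∨ (∃h ¬P(h)) ∨ (∀a M(a,a))
All bound variables are already distinct, so no renaming is needed.
Extract every quantifier outward, since the variables are now distinct and don't occur free across branches:
  ∀g ∃h ∀a (¬P(g) ∨ ¬P(h) ∨ M(a,a))
The prefix is ∀g ∃h ∀a: 2 universal, 1 existential.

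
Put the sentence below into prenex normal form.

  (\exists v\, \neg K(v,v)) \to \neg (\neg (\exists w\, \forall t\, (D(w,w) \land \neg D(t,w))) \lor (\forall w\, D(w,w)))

\forall v\, \exists w\, \forall t\, \exists u\, (K(v,v) \lor D(w,w) \land \neg D(t,w) \land \neg D(u,u))

Rewrite implications/biconditionals: A → B as ¬A ∨ B.
  \neg (\exists v\, \neg K(v,v)) \lor \neg (\neg (\exists w\, \forall t\, (D(w,w) \land \neg D(t,w))) \lor (\forall w\, D(w,w)))
Drive negations inward (¬∀x A ≡ ∃x ¬A, ¬∃x A ≡ ∀x ¬A, De Morgan for ∧/∨):
  (\forall v\, K(v,v)) \lor (\exists w\, \forall t\, (D(w,w) \land \neg D(t,w))) \land (\exists w\, \neg D(w,w))
Give each quantifier a distinct variable: w↦u.
  (\forall v\, K(v,v)) \lor (\exists w\, \forall t\, (D(w,w) \land \neg D(t,w))) \land (\exists u\, \neg D(u,u))
Finally move all quantifiers to the prefix:
  \forall v\, \exists w\, \forall t\, \exists u\, (K(v,v) \lor D(w,w) \land \neg D(t,w) \land \neg D(u,u))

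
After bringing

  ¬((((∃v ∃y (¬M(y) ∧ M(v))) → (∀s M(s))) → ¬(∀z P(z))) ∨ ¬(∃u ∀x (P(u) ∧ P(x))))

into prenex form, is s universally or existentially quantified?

universal

First replace A → B with ¬A ∨ B.
  ¬(¬(¬(∃v ∃y (¬M(y) ∧ M(v))) ∨ (∀s M(s))) ∨ ¬(∀z P(z)) ∨ ¬(∃u ∀x (P(u) ∧ P(x))))
Drive negations inward (¬∀x A ≡ ∃x ¬A, ¬∃x A ≡ ∀x ¬A, De Morgan for ∧/∨):
  ((∀v ∀y (M(y) ∨ ¬M(v))) ∨ (∀s M(s))) ∧ (∀z P(z)) ∧ (∃u ∀x (P(u) ∧ P(x)))
All bound variables are already distinct, so no renaming is needed.
Pull the quantifiers to the front (each side's bound variable is not free in the other side):
  ∀v ∀y ∀s ∀z ∃u ∀x ((M(y) ∨ ¬M(v) ∨ M(s)) ∧ P(z) ∧ P(u) ∧ P(x))
The quantifier ∀s sits under an even number of negations (counting the antecedent side of each →), so it remains universal.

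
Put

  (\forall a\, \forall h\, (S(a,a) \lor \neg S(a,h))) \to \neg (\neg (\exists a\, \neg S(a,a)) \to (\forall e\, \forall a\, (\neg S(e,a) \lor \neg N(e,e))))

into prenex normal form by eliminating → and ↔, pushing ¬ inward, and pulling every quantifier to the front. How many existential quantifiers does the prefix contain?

4

Eliminate → and ↔ using ¬ and ∨.
  \neg (\forall a\, \forall h\, (S(a,a) \lor \neg S(a,h))) \lor \neg (\neg \neg (\exists a\, \neg S(a,a)) \lor (\forall e\, \forall a\, (\neg S(e,a) \lor \neg N(e,e))))
Push ¬ through the quantifiers and connectives to reach negation normal form:
  (\exists a\, \exists h\, (\neg S(a,a) \land S(a,h))) \lor (\forall a\, S(a,a)) \land (\exists e\, \exists a\, (S(e,a) \land N(e,e)))
Give each quantifier a distinct variable: a↦c, a↦x.
  (\exists a\, \exists h\, (\neg S(a,a) \land S(a,h))) \lor (\forall c\, S(c,c)) \land (\exists e\, \exists x\, (S(e,x) \land N(e,e)))
Finally move all quantifiers to the prefix:
  \exists a\, \exists h\, \forall c\, \exists e\, \exists x\, (\neg S(a,a) \land S(a,h) \lor S(c,c) \land S(e,x) \land N(e,e))
The prefix is \exists a \exists h \forall c \exists e \exists x: 1 universal, 4 existential.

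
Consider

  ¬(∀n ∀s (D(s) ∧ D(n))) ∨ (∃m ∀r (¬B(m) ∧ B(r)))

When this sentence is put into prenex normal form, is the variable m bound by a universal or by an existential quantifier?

Push ¬ through the quantifiers and connectives to reach negation normal form:
  (∃n ∃s (¬D(s) ∨ ¬D(n))) ∨ (∃m ∀r (¬B(m) ∧ B(r)))
All bound variables are already distinct, so no renaming is needed.
Extract every quantifier outward, since the variables are now distinct and don't occur free across branches:
  ∃n ∃s ∃m ∀r (¬D(s) ∨ ¬D(n) ∨ ¬B(m) ∧ B(r))
The quantifier ∃m sits under an even number of negations, so it remains existential.

existential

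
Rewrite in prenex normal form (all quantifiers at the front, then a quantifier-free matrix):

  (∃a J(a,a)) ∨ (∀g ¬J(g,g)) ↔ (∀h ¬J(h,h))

Rewrite implications/biconditionals: A → B as ¬A ∨ B; A ↔ B as (¬A ∨ B) ∧ (¬B ∨ A).
  (¬((∃a J(a,a)) ∨ (∀g ¬J(g,g))) ∨ (∀h ¬J(h,h))) ∧ (¬(∀h ¬J(h,h)) ∨ (∃a J(a,a)) ∨ (∀g ¬J(g,g)))
Drive negations inward (¬∀x A ≡ ∃x ¬A, ¬∃x A ≡ ∀x ¬A, De Morgan for ∧/∨):
  ((∀a ¬J(a,a)) ∧ (∃g J(g,g)) ∨ (∀h ¬J(h,h))) ∧ ((∃h J(h,h)) ∨ (∃a J(a,a)) ∨ (∀g ¬J(g,g)))
Rename bound variables to avoid capture: h↦z1, a↦b, g↦w1.
  ((∀a ¬J(a,a)) ∧ (∃g J(g,g)) ∨ (∀h ¬J(h,h))) ∧ ((∃z1 J(z1,z1)) ∨ (∃b J(b,b)) ∨ (∀w1 ¬J(w1,w1)))
Pull the quantifiers to the front (each side's bound variable is not free in the other side):
  ∀a ∃g ∀h ∃z1 ∃b ∀w1 ((¬J(a,a) ∧ J(g,g) ∨ ¬J(h,h)) ∧ (J(z1,z1) ∨ J(b,b) ∨ ¬J(w1,w1)))

∀a ∃g ∀h ∃z1 ∃b ∀w1 ((¬J(a,a) ∧ J(g,g) ∨ ¬J(h,h)) ∧ (J(z1,z1) ∨ J(b,b) ∨ ¬J(w1,w1)))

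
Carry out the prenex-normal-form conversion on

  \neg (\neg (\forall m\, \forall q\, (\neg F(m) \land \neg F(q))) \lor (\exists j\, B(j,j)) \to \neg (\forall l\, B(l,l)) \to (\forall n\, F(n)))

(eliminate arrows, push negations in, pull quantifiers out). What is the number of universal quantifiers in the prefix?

Eliminate → and ↔ using ¬ and ∨.
  \neg (\neg (\neg (\forall m\, \forall q\, (\neg F(m) \land \neg F(q))) \lor (\exists j\, B(j,j))) \lor \neg \neg (\forall l\, B(l,l)) \lor (\forall n\, F(n)))
Move each ¬ inward, flipping quantifiers it crosses:
  ((\exists m\, \exists q\, (F(m) \lor F(q))) \lor (\exists j\, B(j,j))) \land (\exists l\, \neg B(l,l)) \land (\exists n\, \neg F(n))
All bound variables are already distinct, so no renaming is needed.
Pull the quantifiers to the front (each side's bound variable is not free in the other side):
  \exists m\, \exists q\, \exists j\, \exists l\, \exists n\, ((F(m) \lor F(q) \lor B(j,j)) \land \neg B(l,l) \land \neg F(n))
The prefix is \exists m \exists q \exists j \exists l \exists n: 0 universal, 5 existential.

0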